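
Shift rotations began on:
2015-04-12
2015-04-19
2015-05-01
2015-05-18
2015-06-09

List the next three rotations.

The spacing grows by 5 each time: 7, 12, 17, 22 days.
Next gap: 27 days. 2015-06-09 + 27 days = 2015-07-06.
Next gap: 32 days. 2015-07-06 + 32 days = 2015-08-07.
Next gap: 37 days. 2015-08-07 + 37 days = 2015-09-13.

2015-07-06, 2015-08-07, 2015-09-13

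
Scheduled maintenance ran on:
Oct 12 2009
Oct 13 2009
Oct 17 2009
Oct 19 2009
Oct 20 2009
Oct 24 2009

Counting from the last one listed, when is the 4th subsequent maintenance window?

Nov 2 2009

Every event lands on a Monday or Tuesday or Saturday (gaps cycle 1, 4, 2, 1, 4).
So the schedule is: every Monday, Tuesday and Saturday.
The following Monday is Oct 26 2009.
Next Tuesday: Oct 27 2009.
Next Saturday: Oct 31 2009.
The following Monday is Nov 2 2009.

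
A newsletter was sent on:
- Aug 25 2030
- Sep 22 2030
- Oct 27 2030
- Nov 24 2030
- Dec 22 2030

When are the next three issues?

Jan 26 2031, Feb 23 2031, Mar 23 2031

These are Sundays at 28- or 35-day spacing (28, 35, 28, 28).
The pattern: 4th Sunday of the month.
January 2031 — 4th Sunday is Jan 26 2031.
February 2031 — 4th Sunday is Feb 23 2031.
4th Sunday of March 2031: Mar 23 2031.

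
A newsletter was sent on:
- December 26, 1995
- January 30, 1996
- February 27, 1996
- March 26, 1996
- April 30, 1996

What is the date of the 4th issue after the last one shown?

August 27, 1996

Every date is a Tuesday; gaps 35, 28, 28, 35 days.
Each is the last Tuesday of its month (at least one falls on the 29th or later, ruling out '4th Tuesday').
May 1996 ends with Tuesday May 28, 1996.
June 1996 ends with Tuesday June 25, 1996.
July 1996 ends with Tuesday July 30, 1996.
August 1996 ends with Tuesday August 27, 1996.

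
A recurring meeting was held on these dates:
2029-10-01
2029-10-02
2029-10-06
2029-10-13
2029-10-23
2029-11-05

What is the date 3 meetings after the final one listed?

2030-01-01

The spacing grows by 3 each time: 1, 4, 7, 10, 13 days.
Next gap: 16 days. 2029-11-05 + 16 days = 2029-11-21.
Next gap: 19 days. 2029-11-21 + 19 days = 2029-12-10.
Next gap: 22 days. 2029-12-10 + 22 days = 2030-01-01.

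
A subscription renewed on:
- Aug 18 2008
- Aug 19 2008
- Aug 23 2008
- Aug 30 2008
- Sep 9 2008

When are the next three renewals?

The spacing grows by 3 each time: 1, 4, 7, 10 days.
Next gap: 13 days. Sep 9 2008 + 13 days = Sep 22 2008.
Next gap: 16 days. Sep 22 2008 + 16 days = Oct 8 2008.
Next gap: 19 days. Oct 8 2008 + 19 days = Oct 27 2008.

Sep 22 2008, Oct 8 2008, Oct 27 2008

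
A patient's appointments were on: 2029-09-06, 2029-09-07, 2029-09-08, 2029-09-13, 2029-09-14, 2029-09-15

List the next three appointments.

2029-09-20, 2029-09-21, 2029-09-22

Every event lands on a Thursday or Friday or Saturday (gaps cycle 1, 1, 5, 1, 1).
So the schedule is: every Thursday, Friday and Saturday.
Next Thursday: 2029-09-20.
Next Friday: 2029-09-21.
The following Saturday is 2029-09-22.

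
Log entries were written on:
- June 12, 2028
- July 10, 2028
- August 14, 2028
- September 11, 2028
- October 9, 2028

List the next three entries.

Gaps: 28, 35, 28, 28 days — a mix of 28 and 35. Every date is a Monday.
Each is the 2nd Monday of its month.
November 2028 — 2nd Monday is November 13, 2028.
2nd Monday of December 2028: December 11, 2028.
January 2029 — 2nd Monday is January 8, 2029.

November 13, 2028; December 11, 2028; January 8, 2029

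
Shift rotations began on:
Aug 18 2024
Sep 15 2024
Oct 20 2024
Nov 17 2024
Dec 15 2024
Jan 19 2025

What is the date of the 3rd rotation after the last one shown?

These are Sundays at 28- or 35-day spacing (28, 35, 28, 28, 35).
The pattern: 3rd Sunday of the month.
February 2025 — 3rd Sunday is Feb 16 2025.
3rd Sunday of March 2025: Mar 16 2025.
April 2025 — 3rd Sunday is Apr 20 2025.

Apr 20 2025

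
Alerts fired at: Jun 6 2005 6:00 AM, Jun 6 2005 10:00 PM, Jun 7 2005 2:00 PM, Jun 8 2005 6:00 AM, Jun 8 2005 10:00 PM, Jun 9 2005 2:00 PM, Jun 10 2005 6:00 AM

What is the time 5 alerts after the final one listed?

Jun 13 2005 2:00 PM

The interval is a steady 16 hours (16, 16, 16, 16, 16, 16).
Jun 10 2005 6:00 AM + 16 h = Jun 10 2005 10:00 PM.
Jun 10 2005 10:00 PM + 16 h = Jun 11 2005 2:00 PM.
Jun 11 2005 2:00 PM + 16 h = Jun 12 2005 6:00 AM.
Jun 12 2005 6:00 AM + 16 h = Jun 12 2005 10:00 PM.
Jun 12 2005 10:00 PM + 16 h = Jun 13 2005 2:00 PM.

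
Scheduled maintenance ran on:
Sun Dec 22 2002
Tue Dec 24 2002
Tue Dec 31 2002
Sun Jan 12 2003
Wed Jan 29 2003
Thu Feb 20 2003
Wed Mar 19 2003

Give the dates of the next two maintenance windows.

The spacing grows by 5 each time: 2, 7, 12, 17, 22, 27 days.
Next gap: 32 days. Wed Mar 19 2003 + 32 days = Sun Apr 20 2003.
Next gap: 37 days. Sun Apr 20 2003 + 37 days = Tue May 27 2003.

Sun Apr 20 2003, Tue May 27 2003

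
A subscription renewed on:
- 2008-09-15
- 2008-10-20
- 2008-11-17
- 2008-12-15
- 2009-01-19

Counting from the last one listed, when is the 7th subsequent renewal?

All dates are Mondays, 35, 28, 28, 35 days apart.
Specifically, the 3rd Monday of each month.
3rd Monday of February 2009: 2009-02-16.
March 2009 — 3rd Monday is 2009-03-16.
April 2009 — 3rd Monday is 2009-04-20.
3rd Monday of May 2009: 2009-05-18.
3rd Monday of June 2009: 2009-06-15.
July 2009 — 3rd Monday is 2009-07-20.
August 2009 — 3rd Monday is 2009-08-17.

2009-08-17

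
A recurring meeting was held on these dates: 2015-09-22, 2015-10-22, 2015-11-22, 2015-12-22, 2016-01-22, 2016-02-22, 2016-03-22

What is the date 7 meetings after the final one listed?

2016-10-22

Gaps: 30, 31, 30, 31, 31, 29 days — not constant. Every event is on the 22nd of the month.
Pattern: the 22nd of each month.
Next: April 2016 → 2016-04-22.
May 2016: 2016-05-22.
June 2016: 2016-06-22.
Next: July 2016 → 2016-07-22.
August 2016: 2016-08-22.
Next: September 2016 → 2016-09-22.
October 2016: 2016-10-22.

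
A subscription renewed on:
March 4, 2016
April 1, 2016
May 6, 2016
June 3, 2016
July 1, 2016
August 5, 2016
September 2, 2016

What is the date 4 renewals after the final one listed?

January 6, 2017

Gaps: 28, 35, 28, 28, 35, 28 days — a mix of 28 and 35. Every date is a Friday.
Each is the 1st Friday of its month.
October 2016 — 1st Friday is October 7, 2016.
1st Friday of November 2016: November 4, 2016.
1st Friday of December 2016: December 2, 2016.
1st Friday of January 2017: January 6, 2017.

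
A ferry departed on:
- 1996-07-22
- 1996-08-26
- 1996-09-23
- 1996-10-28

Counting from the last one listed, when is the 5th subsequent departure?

1997-03-24

All dates are Mondays, 35, 28, 35 days apart.
Specifically, the 4th Monday of each month.
November 1996 — 4th Monday is 1996-11-25.
4th Monday of December 1996: 1996-12-23.
January 1997 — 4th Monday is 1997-01-27.
February 1997 — 4th Monday is 1997-02-24.
4th Monday of March 1997: 1997-03-24.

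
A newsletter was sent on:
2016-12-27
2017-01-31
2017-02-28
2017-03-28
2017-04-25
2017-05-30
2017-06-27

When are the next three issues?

2017-07-25, 2017-08-29, 2017-09-26

Every date is a Tuesday; gaps 35, 28, 28, 28, 35, 28 days.
Each is the last Tuesday of its month (at least one falls on the 29th or later, ruling out '4th Tuesday').
July 2017 ends with Tuesday 2017-07-25.
August 2017 ends with Tuesday 2017-08-29.
Last Tuesday of September 2017: 2017-09-26.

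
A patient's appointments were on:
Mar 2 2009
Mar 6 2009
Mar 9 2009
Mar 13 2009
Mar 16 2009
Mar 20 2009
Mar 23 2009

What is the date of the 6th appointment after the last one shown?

Apr 13 2009

Every event lands on a Monday or Friday (gaps cycle 4, 3, 4, 3, 4, 3).
So the schedule is: every Monday and Friday.
Next Friday: Mar 27 2009.
Next Monday: Mar 30 2009.
The following Friday is Apr 3 2009.
Next Monday: Apr 6 2009.
Next Friday: Apr 10 2009.
Next Monday: Apr 13 2009.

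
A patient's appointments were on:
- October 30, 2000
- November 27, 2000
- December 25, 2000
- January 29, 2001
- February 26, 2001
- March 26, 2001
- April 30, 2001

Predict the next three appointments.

May 28, 2001; June 25, 2001; July 30, 2001

Every date is a Monday; gaps 28, 28, 35, 28, 28, 35 days.
Each is the last Monday of its month (at least one falls on the 29th or later, ruling out '4th Monday').
May 2001 ends with Monday May 28, 2001.
June 2001 ends with Monday June 25, 2001.
Last Monday of July 2001: July 30, 2001.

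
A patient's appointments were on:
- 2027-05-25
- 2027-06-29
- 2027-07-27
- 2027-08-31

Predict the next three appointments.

Every date is a Tuesday; gaps 35, 28, 35 days.
Each is the last Tuesday of its month (at least one falls on the 29th or later, ruling out '4th Tuesday').
September 2027 ends with Tuesday 2027-09-28.
October 2027 ends with Tuesday 2027-10-26.
November 2027 ends with Tuesday 2027-11-30.

2027-09-28, 2027-10-26, 2027-11-30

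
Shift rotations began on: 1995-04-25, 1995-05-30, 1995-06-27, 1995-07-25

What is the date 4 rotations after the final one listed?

These are Tuesdays with 35, 28, 28-day gaps.
Each is the final Tuesday of its month — 1995-05-30 is past the 28th, so '4th Tuesday' doesn't fit.
Last Tuesday of August 1995: 1995-08-29.
September 1995 ends with Tuesday 1995-09-26.
October 1995 ends with Tuesday 1995-10-31.
November 1995 ends with Tuesday 1995-11-28.

1995-11-28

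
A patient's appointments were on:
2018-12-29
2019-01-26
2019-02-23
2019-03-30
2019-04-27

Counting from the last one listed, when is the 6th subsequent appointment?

2019-10-26

Every date is a Saturday; gaps 28, 28, 35, 28 days.
Each is the last Saturday of its month (at least one falls on the 29th or later, ruling out '4th Saturday').
Last Saturday of May 2019: 2019-05-25.
Last Saturday of June 2019: 2019-06-29.
Last Saturday of July 2019: 2019-07-27.
Last Saturday of August 2019: 2019-08-31.
September 2019 ends with Saturday 2019-09-28.
October 2019 ends with Saturday 2019-10-26.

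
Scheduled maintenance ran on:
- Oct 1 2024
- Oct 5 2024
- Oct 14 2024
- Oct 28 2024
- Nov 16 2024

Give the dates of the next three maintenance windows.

Dec 10 2024, Jan 8 2025, Feb 11 2025

Intervals are 4, 9, 14, 19 days — an arithmetic progression with common difference 5.
Next gap: 24 days. Nov 16 2024 + 24 days = Dec 10 2024.
Next gap: 29 days. Dec 10 2024 + 29 days = Jan 8 2025.
Next gap: 34 days. Jan 8 2025 + 34 days = Feb 11 2025.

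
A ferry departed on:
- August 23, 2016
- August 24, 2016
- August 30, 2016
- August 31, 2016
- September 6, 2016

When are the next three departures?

September 7, 2016; September 13, 2016; September 14, 2016

The gap pattern 1, 6, 1, 6 repeats every 2 events.
These are the Tuesdays and Wednesdays of each week.
The following Wednesday is September 7, 2016.
The following Tuesday is September 13, 2016.
Next Wednesday: September 14, 2016.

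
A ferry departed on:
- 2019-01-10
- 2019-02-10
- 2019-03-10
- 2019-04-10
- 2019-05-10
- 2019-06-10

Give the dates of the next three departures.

2019-07-10, 2019-08-10, 2019-09-10

The day-of-month is always 10 (31, 28, 31, 30, 31 days between events).
So this recurs on the 10th of each month.
Next: July 2019 → 2019-07-10.
Next: August 2019 → 2019-08-10.
Next: September 2019 → 2019-09-10.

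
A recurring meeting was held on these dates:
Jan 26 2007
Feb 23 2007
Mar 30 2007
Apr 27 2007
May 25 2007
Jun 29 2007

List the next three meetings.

Jul 27 2007, Aug 31 2007, Sep 28 2007

Every date is a Friday; gaps 28, 35, 28, 28, 35 days.
Each is the last Friday of its month (at least one falls on the 29th or later, ruling out '4th Friday').
July 2007 ends with Friday Jul 27 2007.
August 2007 ends with Friday Aug 31 2007.
Last Friday of September 2007: Sep 28 2007.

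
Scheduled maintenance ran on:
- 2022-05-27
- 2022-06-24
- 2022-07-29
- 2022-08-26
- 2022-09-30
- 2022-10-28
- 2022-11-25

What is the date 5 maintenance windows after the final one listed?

All Fridays; the gaps (28, 35, 28, 35, 28, 28) vary with month length.
This is the last Friday of each month.
Last Friday of December 2022: 2022-12-30.
January 2023 ends with Friday 2023-01-27.
February 2023 ends with Friday 2023-02-24.
Last Friday of March 2023: 2023-03-31.
April 2023 ends with Friday 2023-04-28.

2023-04-28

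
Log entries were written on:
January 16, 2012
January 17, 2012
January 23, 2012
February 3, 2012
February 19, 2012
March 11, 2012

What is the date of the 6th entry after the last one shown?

Gaps: 1, 6, 11, 16, 21 days — each gap is 5 larger than the previous one.
Next gap: 26 days. March 11, 2012 + 26 days = April 6, 2012.
Next gap: 31 days. April 6, 2012 + 31 days = May 7, 2012.
Next gap: 36 days. May 7, 2012 + 36 days = June 12, 2012.
Next gap: 41 days. June 12, 2012 + 41 days = July 23, 2012.
Next gap: 46 days. July 23, 2012 + 46 days = September 7, 2012.
Next gap: 51 days. September 7, 2012 + 51 days = October 28, 2012.

October 28, 2012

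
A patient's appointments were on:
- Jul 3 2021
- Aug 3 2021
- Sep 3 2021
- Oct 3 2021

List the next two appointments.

Nov 3 2021, Dec 3 2021

Each date is the 3rd; the gaps (31, 31, 30) track the month lengths.
The rule is the 3rd of each month.
Next: November 2021 → Nov 3 2021.
December 2021: Dec 3 2021.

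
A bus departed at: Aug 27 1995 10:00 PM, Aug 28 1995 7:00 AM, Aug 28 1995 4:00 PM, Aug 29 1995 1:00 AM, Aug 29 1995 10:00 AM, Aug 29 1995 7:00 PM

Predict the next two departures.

The interval is a steady 9 hours (9, 9, 9, 9, 9).
Aug 29 1995 7:00 PM + 9 h = Aug 30 1995 4:00 AM.
Aug 30 1995 4:00 AM + 9 h = Aug 30 1995 1:00 PM.

Aug 30 1995 4:00 AM, Aug 30 1995 1:00 PM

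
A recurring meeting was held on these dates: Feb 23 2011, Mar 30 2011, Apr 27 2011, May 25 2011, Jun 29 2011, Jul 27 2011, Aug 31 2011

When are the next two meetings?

Every date is a Wednesday; gaps 35, 28, 28, 35, 28, 35 days.
Each is the last Wednesday of its month (at least one falls on the 29th or later, ruling out '4th Wednesday').
Last Wednesday of September 2011: Sep 28 2011.
Last Wednesday of October 2011: Oct 26 2011.

Sep 28 2011, Oct 26 2011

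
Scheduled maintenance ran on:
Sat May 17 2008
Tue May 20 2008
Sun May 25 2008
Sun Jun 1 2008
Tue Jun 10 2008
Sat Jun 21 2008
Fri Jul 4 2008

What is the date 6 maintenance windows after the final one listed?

Sat Nov 1 2008

Gaps: 3, 5, 7, 9, 11, 13 days — each gap is 2 larger than the previous one.
Next gap: 15 days. Fri Jul 4 2008 + 15 days = Sat Jul 19 2008.
Next gap: 17 days. Sat Jul 19 2008 + 17 days = Tue Aug 5 2008.
Next gap: 19 days. Tue Aug 5 2008 + 19 days = Sun Aug 24 2008.
Next gap: 21 days. Sun Aug 24 2008 + 21 days = Sun Sep 14 2008.
Next gap: 23 days. Sun Sep 14 2008 + 23 days = Tue Oct 7 2008.
Next gap: 25 days. Tue Oct 7 2008 + 25 days = Sat Nov 1 2008.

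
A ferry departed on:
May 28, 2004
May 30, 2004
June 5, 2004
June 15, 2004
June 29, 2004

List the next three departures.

July 17, 2004; August 8, 2004; September 3, 2004

Gaps: 2, 6, 10, 14 days — each gap is 4 larger than the previous one.
Next gap: 18 days. June 29, 2004 + 18 days = July 17, 2004.
Next gap: 22 days. July 17, 2004 + 22 days = August 8, 2004.
Next gap: 26 days. August 8, 2004 + 26 days = September 3, 2004.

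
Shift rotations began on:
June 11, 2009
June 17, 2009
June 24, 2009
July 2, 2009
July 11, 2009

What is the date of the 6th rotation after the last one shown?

September 24, 2009

The spacing grows by 1 each time: 6, 7, 8, 9 days.
Next gap: 10 days. July 11, 2009 + 10 days = July 21, 2009.
Next gap: 11 days. July 21, 2009 + 11 days = August 1, 2009.
Next gap: 12 days. August 1, 2009 + 12 days = August 13, 2009.
Next gap: 13 days. August 13, 2009 + 13 days = August 26, 2009.
Next gap: 14 days. August 26, 2009 + 14 days = September 9, 2009.
Next gap: 15 days. September 9, 2009 + 15 days = September 24, 2009.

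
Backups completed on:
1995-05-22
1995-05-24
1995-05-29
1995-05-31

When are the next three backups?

Gaps: 2, 5, 2 days — not constant, but cyclic with period 2.
The events fall on every Monday and Wednesday.
Next Monday: 1995-06-05.
Next Wednesday: 1995-06-07.
The following Monday is 1995-06-12.

1995-06-05, 1995-06-07, 1995-06-12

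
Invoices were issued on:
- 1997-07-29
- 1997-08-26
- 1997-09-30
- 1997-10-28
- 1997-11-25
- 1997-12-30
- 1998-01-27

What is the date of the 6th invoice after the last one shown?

1998-07-28

These are Tuesdays with 28, 35, 28, 28, 35, 28-day gaps.
Each is the final Tuesday of its month — 1997-07-29 is past the 28th, so '4th Tuesday' doesn't fit.
Last Tuesday of February 1998: 1998-02-24.
Last Tuesday of March 1998: 1998-03-31.
April 1998 ends with Tuesday 1998-04-28.
Last Tuesday of May 1998: 1998-05-26.
June 1998 ends with Tuesday 1998-06-30.
Last Tuesday of July 1998: 1998-07-28.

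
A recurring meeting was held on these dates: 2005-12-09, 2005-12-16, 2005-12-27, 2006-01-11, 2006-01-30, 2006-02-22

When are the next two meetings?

Gaps: 7, 11, 15, 19, 23 days — each gap is 4 larger than the previous one.
Next gap: 27 days. 2006-02-22 + 27 days = 2006-03-21.
Next gap: 31 days. 2006-03-21 + 31 days = 2006-04-21.

2006-03-21, 2006-04-21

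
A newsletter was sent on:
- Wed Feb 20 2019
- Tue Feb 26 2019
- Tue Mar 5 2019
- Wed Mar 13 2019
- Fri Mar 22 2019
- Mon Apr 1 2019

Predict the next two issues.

Gaps: 6, 7, 8, 9, 10 days — each gap is 1 larger than the previous one.
Next gap: 11 days. Mon Apr 1 2019 + 11 days = Fri Apr 12 2019.
Next gap: 12 days. Fri Apr 12 2019 + 12 days = Wed Apr 24 2019.

Fri Apr 12 2019, Wed Apr 24 2019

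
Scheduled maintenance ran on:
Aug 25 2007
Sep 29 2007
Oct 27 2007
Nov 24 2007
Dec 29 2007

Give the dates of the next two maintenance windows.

Every date is a Saturday; gaps 35, 28, 28, 35 days.
Each is the last Saturday of its month (at least one falls on the 29th or later, ruling out '4th Saturday').
January 2008 ends with Saturday Jan 26 2008.
February 2008 ends with Saturday Feb 23 2008.

Jan 26 2008, Feb 23 2008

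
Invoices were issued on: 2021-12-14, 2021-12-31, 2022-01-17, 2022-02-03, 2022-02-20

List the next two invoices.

2022-03-09, 2022-03-26

Gaps between consecutive events: 17, 17, 17, 17 days — a constant 17-day interval.
2022-02-20 + 17 days = 2022-03-09.
2022-03-09 + 17 days = 2022-03-26.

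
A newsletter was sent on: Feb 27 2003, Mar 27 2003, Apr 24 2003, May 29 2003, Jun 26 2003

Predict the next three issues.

Jul 31 2003, Aug 28 2003, Sep 25 2003

All Thursdays; the gaps (28, 28, 35, 28) vary with month length.
This is the last Thursday of each month.
July 2003 ends with Thursday Jul 31 2003.
August 2003 ends with Thursday Aug 28 2003.
September 2003 ends with Thursday Sep 25 2003.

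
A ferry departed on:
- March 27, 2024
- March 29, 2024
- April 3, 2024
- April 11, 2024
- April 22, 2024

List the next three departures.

May 6, 2024; May 23, 2024; June 12, 2024

The spacing grows by 3 each time: 2, 5, 8, 11 days.
Next gap: 14 days. April 22, 2024 + 14 days = May 6, 2024.
Next gap: 17 days. May 6, 2024 + 17 days = May 23, 2024.
Next gap: 20 days. May 23, 2024 + 20 days = June 12, 2024.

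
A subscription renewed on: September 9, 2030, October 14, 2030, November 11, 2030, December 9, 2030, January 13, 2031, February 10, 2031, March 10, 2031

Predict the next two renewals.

April 14, 2031; May 12, 2031

These are Mondays at 28- or 35-day spacing (35, 28, 28, 35, 28, 28).
The pattern: 2nd Monday of the month.
2nd Monday of April 2031: April 14, 2031.
2nd Monday of May 2031: May 12, 2031.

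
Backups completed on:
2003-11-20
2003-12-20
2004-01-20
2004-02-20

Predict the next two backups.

2004-03-20, 2004-04-20

The day-of-month is always 20 (30, 31, 31 days between events).
So this recurs on the 20th of each month.
March 2004: 2004-03-20.
Next: April 2004 → 2004-04-20.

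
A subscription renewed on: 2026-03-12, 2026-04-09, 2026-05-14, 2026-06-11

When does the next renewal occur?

These are Thursdays at 28- or 35-day spacing (28, 35, 28).
The pattern: 2nd Thursday of the month.
2nd Thursday of July 2026: 2026-07-09.

2026-07-09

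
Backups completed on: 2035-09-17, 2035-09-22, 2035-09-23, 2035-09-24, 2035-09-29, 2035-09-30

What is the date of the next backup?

2035-10-01

Every event lands on a Monday or Saturday or Sunday (gaps cycle 5, 1, 1, 5, 1).
So the schedule is: every Monday, Saturday and Sunday.
Next Monday: 2035-10-01.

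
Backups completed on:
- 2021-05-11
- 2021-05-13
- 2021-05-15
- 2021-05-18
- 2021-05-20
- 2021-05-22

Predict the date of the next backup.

2021-05-25

Every event lands on a Tuesday or Thursday or Saturday (gaps cycle 2, 2, 3, 2, 2).
So the schedule is: every Tuesday, Thursday and Saturday.
The following Tuesday is 2021-05-25.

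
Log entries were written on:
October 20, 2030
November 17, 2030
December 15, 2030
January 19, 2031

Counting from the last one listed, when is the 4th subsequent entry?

May 18, 2031

Gaps: 28, 28, 35 days — a mix of 28 and 35. Every date is a Sunday.
Each is the 3rd Sunday of its month.
3rd Sunday of February 2031: February 16, 2031.
March 2031 — 3rd Sunday is March 16, 2031.
3rd Sunday of April 2031: April 20, 2031.
May 2031 — 3rd Sunday is May 18, 2031.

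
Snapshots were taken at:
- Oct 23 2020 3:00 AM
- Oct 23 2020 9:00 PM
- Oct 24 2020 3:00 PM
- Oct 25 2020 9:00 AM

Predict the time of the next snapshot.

The interval is a steady 18 hours (18, 18, 18).
Oct 25 2020 9:00 AM + 18 h = Oct 26 2020 3:00 AM.

Oct 26 2020 3:00 AM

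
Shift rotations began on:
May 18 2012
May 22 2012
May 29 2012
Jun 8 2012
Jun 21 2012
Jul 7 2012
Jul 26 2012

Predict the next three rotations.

Intervals are 4, 7, 10, 13, 16, 19 days — an arithmetic progression with common difference 3.
Next gap: 22 days. Jul 26 2012 + 22 days = Aug 17 2012.
Next gap: 25 days. Aug 17 2012 + 25 days = Sep 11 2012.
Next gap: 28 days. Sep 11 2012 + 28 days = Oct 9 2012.

Aug 17 2012, Sep 11 2012, Oct 9 2012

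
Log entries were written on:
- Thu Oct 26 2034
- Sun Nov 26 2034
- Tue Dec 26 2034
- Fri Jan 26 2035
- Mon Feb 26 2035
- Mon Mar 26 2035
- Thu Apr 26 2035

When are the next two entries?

Sat May 26 2035, Tue Jun 26 2035

The day-of-month is always 26 (31, 30, 31, 31, 28, 31 days between events).
So this recurs on the 26th of each month.
May 2035: Sat May 26 2035.
June 2035: Tue Jun 26 2035.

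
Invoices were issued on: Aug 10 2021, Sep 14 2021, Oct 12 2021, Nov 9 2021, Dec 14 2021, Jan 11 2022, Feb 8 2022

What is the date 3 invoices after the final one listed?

Gaps: 35, 28, 28, 35, 28, 28 days — a mix of 28 and 35. Every date is a Tuesday.
Each is the 2nd Tuesday of its month.
2nd Tuesday of March 2022: Mar 8 2022.
April 2022 — 2nd Tuesday is Apr 12 2022.
2nd Tuesday of May 2022: May 10 2022.

May 10 2022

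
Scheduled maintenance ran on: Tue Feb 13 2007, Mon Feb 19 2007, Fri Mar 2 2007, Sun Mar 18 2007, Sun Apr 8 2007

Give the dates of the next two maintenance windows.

Gaps: 6, 11, 16, 21 days — each gap is 5 larger than the previous one.
Next gap: 26 days. Sun Apr 8 2007 + 26 days = Fri May 4 2007.
Next gap: 31 days. Fri May 4 2007 + 31 days = Mon Jun 4 2007.

Fri May 4 2007, Mon Jun 4 2007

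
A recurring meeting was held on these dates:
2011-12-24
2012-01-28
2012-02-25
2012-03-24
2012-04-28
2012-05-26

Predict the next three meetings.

2012-06-23, 2012-07-28, 2012-08-25

Gaps: 35, 28, 28, 35, 28 days — a mix of 28 and 35. Every date is a Saturday.
Each is the 4th Saturday of its month.
4th Saturday of June 2012: 2012-06-23.
July 2012 — 4th Saturday is 2012-07-28.
August 2012 — 4th Saturday is 2012-08-25.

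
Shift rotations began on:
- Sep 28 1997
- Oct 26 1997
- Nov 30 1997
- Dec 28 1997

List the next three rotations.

All Sundays; the gaps (28, 35, 28) vary with month length.
This is the last Sunday of each month.
Last Sunday of January 1998: Jan 25 1998.
Last Sunday of February 1998: Feb 22 1998.
March 1998 ends with Sunday Mar 29 1998.

Jan 25 1998, Feb 22 1998, Mar 29 1998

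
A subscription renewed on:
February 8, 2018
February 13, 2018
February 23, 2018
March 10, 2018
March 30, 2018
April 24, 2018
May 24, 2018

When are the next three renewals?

June 28, 2018; August 7, 2018; September 21, 2018

The spacing grows by 5 each time: 5, 10, 15, 20, 25, 30 days.
Next gap: 35 days. May 24, 2018 + 35 days = June 28, 2018.
Next gap: 40 days. June 28, 2018 + 40 days = August 7, 2018.
Next gap: 45 days. August 7, 2018 + 45 days = September 21, 2018.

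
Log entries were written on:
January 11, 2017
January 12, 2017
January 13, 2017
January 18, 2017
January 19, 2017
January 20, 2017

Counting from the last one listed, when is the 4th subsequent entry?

The gap pattern 1, 1, 5, 1, 1 repeats every 3 events.
These are the Wednesdays, Thursdays and Fridays of each week.
The following Wednesday is January 25, 2017.
The following Thursday is January 26, 2017.
Next Friday: January 27, 2017.
Next Wednesday: February 1, 2017.

February 1, 2017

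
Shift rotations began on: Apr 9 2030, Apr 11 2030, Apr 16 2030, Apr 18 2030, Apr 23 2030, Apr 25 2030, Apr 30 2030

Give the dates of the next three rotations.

Every event lands on a Tuesday or Thursday (gaps cycle 2, 5, 2, 5, 2, 5).
So the schedule is: every Tuesday and Thursday.
The following Thursday is May 2 2030.
The following Tuesday is May 7 2030.
The following Thursday is May 9 2030.

May 2 2030, May 7 2030, May 9 2030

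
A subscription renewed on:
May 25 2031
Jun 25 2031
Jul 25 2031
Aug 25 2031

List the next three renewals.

The day-of-month is always 25 (31, 30, 31 days between events).
So this recurs on the 25th of each month.
Next: September 2031 → Sep 25 2031.
Next: October 2031 → Oct 25 2031.
Next: November 2031 → Nov 25 2031.

Sep 25 2031, Oct 25 2031, Nov 25 2031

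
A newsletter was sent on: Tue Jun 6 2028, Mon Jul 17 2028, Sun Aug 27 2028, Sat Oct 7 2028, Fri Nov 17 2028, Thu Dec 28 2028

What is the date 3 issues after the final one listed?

Gaps between consecutive events: 41, 41, 41, 41, 41 days — a constant 41-day interval.
Thu Dec 28 2028 + 41 days = Wed Feb 7 2029.
Wed Feb 7 2029 + 41 days = Tue Mar 20 2029.
Tue Mar 20 2029 + 41 days = Mon Apr 30 2029.

Mon Apr 30 2029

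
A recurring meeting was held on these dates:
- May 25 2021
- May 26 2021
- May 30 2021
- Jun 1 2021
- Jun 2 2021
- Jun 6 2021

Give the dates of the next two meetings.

Every event lands on a Tuesday or Wednesday or Sunday (gaps cycle 1, 4, 2, 1, 4).
So the schedule is: every Tuesday, Wednesday and Sunday.
The following Tuesday is Jun 8 2021.
The following Wednesday is Jun 9 2021.

Jun 8 2021, Jun 9 2021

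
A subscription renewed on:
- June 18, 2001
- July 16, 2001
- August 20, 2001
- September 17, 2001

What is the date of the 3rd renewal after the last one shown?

December 17, 2001

These are Mondays at 28- or 35-day spacing (28, 35, 28).
The pattern: 3rd Monday of the month.
3rd Monday of October 2001: October 15, 2001.
3rd Monday of November 2001: November 19, 2001.
December 2001 — 3rd Monday is December 17, 2001.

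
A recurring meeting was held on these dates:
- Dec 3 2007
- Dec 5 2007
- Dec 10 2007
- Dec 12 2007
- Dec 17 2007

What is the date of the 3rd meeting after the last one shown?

Every event lands on a Monday or Wednesday (gaps cycle 2, 5, 2, 5).
So the schedule is: every Monday and Wednesday.
The following Wednesday is Dec 19 2007.
The following Monday is Dec 24 2007.
Next Wednesday: Dec 26 2007.

Dec 26 2007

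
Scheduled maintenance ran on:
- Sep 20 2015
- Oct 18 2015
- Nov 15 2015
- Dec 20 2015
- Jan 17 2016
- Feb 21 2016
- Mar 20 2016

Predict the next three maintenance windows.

Apr 17 2016, May 15 2016, Jun 19 2016

Gaps: 28, 28, 35, 28, 35, 28 days — a mix of 28 and 35. Every date is a Sunday.
Each is the 3rd Sunday of its month.
April 2016 — 3rd Sunday is Apr 17 2016.
3rd Sunday of May 2016: May 15 2016.
3rd Sunday of June 2016: Jun 19 2016.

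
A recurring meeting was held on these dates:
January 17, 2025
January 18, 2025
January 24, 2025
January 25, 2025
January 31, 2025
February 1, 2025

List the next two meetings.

February 7, 2025; February 8, 2025

The gap pattern 1, 6, 1, 6, 1 repeats every 2 events.
These are the Fridays and Saturdays of each week.
The following Friday is February 7, 2025.
Next Saturday: February 8, 2025.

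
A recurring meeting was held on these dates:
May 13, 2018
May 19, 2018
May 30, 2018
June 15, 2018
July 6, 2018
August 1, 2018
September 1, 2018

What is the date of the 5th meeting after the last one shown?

Intervals are 6, 11, 16, 21, 26, 31 days — an arithmetic progression with common difference 5.
Next gap: 36 days. September 1, 2018 + 36 days = October 7, 2018.
Next gap: 41 days. October 7, 2018 + 41 days = November 17, 2018.
Next gap: 46 days. November 17, 2018 + 46 days = January 2, 2019.
Next gap: 51 days. January 2, 2019 + 51 days = February 22, 2019.
Next gap: 56 days. February 22, 2019 + 56 days = April 19, 2019.

April 19, 2019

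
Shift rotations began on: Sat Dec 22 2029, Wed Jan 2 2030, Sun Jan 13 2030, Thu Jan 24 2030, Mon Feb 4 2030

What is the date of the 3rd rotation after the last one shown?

Sat Mar 9 2030

Every event comes 11 days after the last (11, 11, 11, 11).
Mon Feb 4 2030 + 11 days = Fri Feb 15 2030.
Fri Feb 15 2030 + 11 days = Tue Feb 26 2030.
Tue Feb 26 2030 + 11 days = Sat Mar 9 2030.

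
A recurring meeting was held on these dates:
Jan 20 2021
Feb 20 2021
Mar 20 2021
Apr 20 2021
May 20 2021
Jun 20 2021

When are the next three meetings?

The day-of-month is always 20 (31, 28, 31, 30, 31 days between events).
So this recurs on the 20th of each month.
Next: July 2021 → Jul 20 2021.
August 2021: Aug 20 2021.
September 2021: Sep 20 2021.

Jul 20 2021, Aug 20 2021, Sep 20 2021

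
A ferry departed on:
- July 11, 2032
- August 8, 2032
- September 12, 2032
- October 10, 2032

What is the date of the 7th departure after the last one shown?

Gaps: 28, 35, 28 days — a mix of 28 and 35. Every date is a Sunday.
Each is the 2nd Sunday of its month.
2nd Sunday of November 2032: November 14, 2032.
December 2032 — 2nd Sunday is December 12, 2032.
January 2033 — 2nd Sunday is January 9, 2033.
February 2033 — 2nd Sunday is February 13, 2033.
2nd Sunday of March 2033: March 13, 2033.
April 2033 — 2nd Sunday is April 10, 2033.
2nd Sunday of May 2033: May 8, 2033.

May 8, 2033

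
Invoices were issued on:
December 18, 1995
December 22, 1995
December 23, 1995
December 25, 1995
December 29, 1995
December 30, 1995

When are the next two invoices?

Every event lands on a Monday or Friday or Saturday (gaps cycle 4, 1, 2, 4, 1).
So the schedule is: every Monday, Friday and Saturday.
The following Monday is January 1, 1996.
Next Friday: January 5, 1996.

January 1, 1996; January 5, 1996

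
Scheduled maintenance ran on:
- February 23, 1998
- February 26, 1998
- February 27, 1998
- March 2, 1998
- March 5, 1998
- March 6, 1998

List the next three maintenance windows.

Gaps: 3, 1, 3, 3, 1 days — not constant, but cyclic with period 3.
The events fall on every Monday, Thursday and Friday.
The following Monday is March 9, 1998.
The following Thursday is March 12, 1998.
The following Friday is March 13, 1998.

March 9, 1998; March 12, 1998; March 13, 1998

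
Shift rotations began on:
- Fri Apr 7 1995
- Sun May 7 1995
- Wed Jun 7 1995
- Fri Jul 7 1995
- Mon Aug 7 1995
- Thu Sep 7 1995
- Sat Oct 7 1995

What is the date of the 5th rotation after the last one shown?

Thu Mar 7 1996

The day-of-month is always 7 (30, 31, 30, 31, 31, 30 days between events).
So this recurs on the 7th of each month.
Next: November 1995 → Tue Nov 7 1995.
Next: December 1995 → Thu Dec 7 1995.
Next: January 1996 → Sun Jan 7 1996.
Next: February 1996 → Wed Feb 7 1996.
March 1996: Thu Mar 7 1996.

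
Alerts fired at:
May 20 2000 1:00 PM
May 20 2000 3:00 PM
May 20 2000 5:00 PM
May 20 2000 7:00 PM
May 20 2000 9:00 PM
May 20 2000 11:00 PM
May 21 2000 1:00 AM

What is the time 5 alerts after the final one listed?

May 21 2000 11:00 AM

The interval is a steady 2 hours (2, 2, 2, 2, 2, 2).
May 21 2000 1:00 AM + 2 h = May 21 2000 3:00 AM.
May 21 2000 3:00 AM + 2 h = May 21 2000 5:00 AM.
May 21 2000 5:00 AM + 2 h = May 21 2000 7:00 AM.
May 21 2000 7:00 AM + 2 h = May 21 2000 9:00 AM.
May 21 2000 9:00 AM + 2 h = May 21 2000 11:00 AM.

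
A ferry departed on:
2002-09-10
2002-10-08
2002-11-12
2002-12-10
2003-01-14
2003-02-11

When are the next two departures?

Gaps: 28, 35, 28, 35, 28 days — a mix of 28 and 35. Every date is a Tuesday.
Each is the 2nd Tuesday of its month.
March 2003 — 2nd Tuesday is 2003-03-11.
April 2003 — 2nd Tuesday is 2003-04-08.

2003-03-11, 2003-04-08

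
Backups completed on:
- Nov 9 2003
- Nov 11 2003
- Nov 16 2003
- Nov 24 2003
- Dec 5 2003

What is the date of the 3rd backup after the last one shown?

Jan 25 2004

Gaps: 2, 5, 8, 11 days — each gap is 3 larger than the previous one.
Next gap: 14 days. Dec 5 2003 + 14 days = Dec 19 2003.
Next gap: 17 days. Dec 19 2003 + 17 days = Jan 5 2004.
Next gap: 20 days. Jan 5 2004 + 20 days = Jan 25 2004.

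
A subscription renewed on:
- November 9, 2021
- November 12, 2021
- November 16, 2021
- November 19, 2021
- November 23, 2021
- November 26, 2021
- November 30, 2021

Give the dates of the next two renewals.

The gap pattern 3, 4, 3, 4, 3, 4 repeats every 2 events.
These are the Tuesdays and Fridays of each week.
Next Friday: December 3, 2021.
The following Tuesday is December 7, 2021.

December 3, 2021; December 7, 2021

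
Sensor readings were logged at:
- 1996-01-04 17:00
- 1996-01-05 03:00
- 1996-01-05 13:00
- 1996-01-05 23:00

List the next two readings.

The interval is a steady 10 hours (10, 10, 10).
1996-01-05 23:00 + 10 h = 1996-01-06 09:00.
1996-01-06 09:00 + 10 h = 1996-01-06 19:00.

1996-01-06 09:00, 1996-01-06 19:00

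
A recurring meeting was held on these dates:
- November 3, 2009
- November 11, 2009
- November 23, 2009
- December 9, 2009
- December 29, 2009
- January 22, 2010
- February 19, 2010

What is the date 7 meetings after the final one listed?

Gaps: 8, 12, 16, 20, 24, 28 days — each gap is 4 larger than the previous one.
Next gap: 32 days. February 19, 2010 + 32 days = March 23, 2010.
Next gap: 36 days. March 23, 2010 + 36 days = April 28, 2010.
Next gap: 40 days. April 28, 2010 + 40 days = June 7, 2010.
Next gap: 44 days. June 7, 2010 + 44 days = July 21, 2010.
Next gap: 48 days. July 21, 2010 + 48 days = September 7, 2010.
Next gap: 52 days. September 7, 2010 + 52 days = October 29, 2010.
Next gap: 56 days. October 29, 2010 + 56 days = December 24, 2010.

December 24, 2010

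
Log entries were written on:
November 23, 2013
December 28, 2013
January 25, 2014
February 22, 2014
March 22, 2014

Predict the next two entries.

April 26, 2014; May 24, 2014

All dates are Saturdays, 35, 28, 28, 28 days apart.
Specifically, the 4th Saturday of each month.
4th Saturday of April 2014: April 26, 2014.
May 2014 — 4th Saturday is May 24, 2014.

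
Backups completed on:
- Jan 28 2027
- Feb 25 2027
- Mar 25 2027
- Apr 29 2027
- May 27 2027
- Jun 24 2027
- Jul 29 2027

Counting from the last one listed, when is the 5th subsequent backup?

Every date is a Thursday; gaps 28, 28, 35, 28, 28, 35 days.
Each is the last Thursday of its month (at least one falls on the 29th or later, ruling out '4th Thursday').
Last Thursday of August 2027: Aug 26 2027.
September 2027 ends with Thursday Sep 30 2027.
Last Thursday of October 2027: Oct 28 2027.
Last Thursday of November 2027: Nov 25 2027.
December 2027 ends with Thursday Dec 30 2027.

Dec 30 2027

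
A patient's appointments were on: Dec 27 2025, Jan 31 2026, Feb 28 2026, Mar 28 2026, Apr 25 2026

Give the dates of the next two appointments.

May 30 2026, Jun 27 2026

Every date is a Saturday; gaps 35, 28, 28, 28 days.
Each is the last Saturday of its month (at least one falls on the 29th or later, ruling out '4th Saturday').
Last Saturday of May 2026: May 30 2026.
June 2026 ends with Saturday Jun 27 2026.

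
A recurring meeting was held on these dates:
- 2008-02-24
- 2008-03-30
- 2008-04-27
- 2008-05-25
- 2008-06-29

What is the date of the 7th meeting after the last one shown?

These are Sundays with 35, 28, 28, 35-day gaps.
Each is the final Sunday of its month — 2008-03-30 is past the 28th, so '4th Sunday' doesn't fit.
July 2008 ends with Sunday 2008-07-27.
Last Sunday of August 2008: 2008-08-31.
Last Sunday of September 2008: 2008-09-28.
Last Sunday of October 2008: 2008-10-26.
November 2008 ends with Sunday 2008-11-30.
Last Sunday of December 2008: 2008-12-28.
Last Sunday of January 2009: 2009-01-25.

2009-01-25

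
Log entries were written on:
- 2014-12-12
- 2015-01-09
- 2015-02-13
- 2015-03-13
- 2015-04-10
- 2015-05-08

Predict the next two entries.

2015-06-12, 2015-07-10

Gaps: 28, 35, 28, 28, 28 days — a mix of 28 and 35. Every date is a Friday.
Each is the 2nd Friday of its month.
June 2015 — 2nd Friday is 2015-06-12.
2nd Friday of July 2015: 2015-07-10.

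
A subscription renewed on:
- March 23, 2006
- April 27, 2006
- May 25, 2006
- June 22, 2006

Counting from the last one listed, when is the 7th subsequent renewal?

January 25, 2007

All dates are Thursdays, 35, 28, 28 days apart.
Specifically, the 4th Thursday of each month.
4th Thursday of July 2006: July 27, 2006.
4th Thursday of August 2006: August 24, 2006.
September 2006 — 4th Thursday is September 28, 2006.
October 2006 — 4th Thursday is October 26, 2006.
November 2006 — 4th Thursday is November 23, 2006.
December 2006 — 4th Thursday is December 28, 2006.
4th Thursday of January 2007: January 25, 2007.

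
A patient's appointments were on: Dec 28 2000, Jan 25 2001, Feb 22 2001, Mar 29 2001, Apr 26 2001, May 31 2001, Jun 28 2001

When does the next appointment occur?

Every date is a Thursday; gaps 28, 28, 35, 28, 35, 28 days.
Each is the last Thursday of its month (at least one falls on the 29th or later, ruling out '4th Thursday').
Last Thursday of July 2001: Jul 26 2001.

Jul 26 2001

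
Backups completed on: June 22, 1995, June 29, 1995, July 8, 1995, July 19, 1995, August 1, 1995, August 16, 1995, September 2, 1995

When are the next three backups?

September 21, 1995; October 12, 1995; November 4, 1995

Intervals are 7, 9, 11, 13, 15, 17 days — an arithmetic progression with common difference 2.
Next gap: 19 days. September 2, 1995 + 19 days = September 21, 1995.
Next gap: 21 days. September 21, 1995 + 21 days = October 12, 1995.
Next gap: 23 days. October 12, 1995 + 23 days = November 4, 1995.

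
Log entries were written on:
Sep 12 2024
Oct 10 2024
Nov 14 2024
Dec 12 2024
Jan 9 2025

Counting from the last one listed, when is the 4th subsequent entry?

May 8 2025

All dates are Thursdays, 28, 35, 28, 28 days apart.
Specifically, the 2nd Thursday of each month.
February 2025 — 2nd Thursday is Feb 13 2025.
2nd Thursday of March 2025: Mar 13 2025.
April 2025 — 2nd Thursday is Apr 10 2025.
May 2025 — 2nd Thursday is May 8 2025.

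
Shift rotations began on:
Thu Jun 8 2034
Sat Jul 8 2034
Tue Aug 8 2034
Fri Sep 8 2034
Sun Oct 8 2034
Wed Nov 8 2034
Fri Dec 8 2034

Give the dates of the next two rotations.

Mon Jan 8 2035, Thu Feb 8 2035

The day-of-month is always 8 (30, 31, 31, 30, 31, 30 days between events).
So this recurs on the 8th of each month.
Next: January 2035 → Mon Jan 8 2035.
Next: February 2035 → Thu Feb 8 2035.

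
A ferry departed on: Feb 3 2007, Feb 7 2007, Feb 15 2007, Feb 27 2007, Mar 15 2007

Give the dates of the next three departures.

Apr 4 2007, Apr 28 2007, May 26 2007

Gaps: 4, 8, 12, 16 days — each gap is 4 larger than the previous one.
Next gap: 20 days. Mar 15 2007 + 20 days = Apr 4 2007.
Next gap: 24 days. Apr 4 2007 + 24 days = Apr 28 2007.
Next gap: 28 days. Apr 28 2007 + 28 days = May 26 2007.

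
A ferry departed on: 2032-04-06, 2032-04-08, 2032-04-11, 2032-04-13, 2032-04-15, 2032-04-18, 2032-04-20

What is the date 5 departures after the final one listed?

Every event lands on a Tuesday or Thursday or Sunday (gaps cycle 2, 3, 2, 2, 3, 2).
So the schedule is: every Tuesday, Thursday and Sunday.
The following Thursday is 2032-04-22.
Next Sunday: 2032-04-25.
The following Tuesday is 2032-04-27.
Next Thursday: 2032-04-29.
Next Sunday: 2032-05-02.

2032-05-02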